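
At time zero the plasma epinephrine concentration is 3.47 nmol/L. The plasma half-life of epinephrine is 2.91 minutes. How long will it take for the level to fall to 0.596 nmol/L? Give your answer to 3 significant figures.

Fraction remaining = 0.596/3.47 ≈ 0.17176.
n = log₂(3.47/0.596) = ln(5.8221)/ln 2 ≈ 2.5416 half-lives.
t = n × t½ = 2.5416 × 2.91 ≈ 7.3959 minutes.

7.40 minutes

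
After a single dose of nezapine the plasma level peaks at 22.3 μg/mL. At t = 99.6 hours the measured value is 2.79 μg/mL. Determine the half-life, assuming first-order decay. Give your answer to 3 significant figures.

33.2 hours

A/A₀ = 2.79/22.3 ≈ 0.12511.
n = log₂(7.9928) ≈ 2.9987 half-lives elapsed in 99.6 hours.
t½ = 99.6/2.9987 ≈ 33.214 hours.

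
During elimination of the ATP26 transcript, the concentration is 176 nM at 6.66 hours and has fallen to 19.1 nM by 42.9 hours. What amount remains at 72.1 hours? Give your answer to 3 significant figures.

3.19 nM

Over Δt = 42.9 − 6.66 = 36.24 hours, the level fell by a factor of 176/19.1 ≈ 9.2147.
n = log₂(9.2147) ≈ 3.2039 half-lives, so t½ = 36.24/3.2039 ≈ 11.311 hours.
From t = 42.9 to t = 72.1: 19.1 × (1/2)^((72.1−42.9)/11.311) ≈ 3.1909 nM.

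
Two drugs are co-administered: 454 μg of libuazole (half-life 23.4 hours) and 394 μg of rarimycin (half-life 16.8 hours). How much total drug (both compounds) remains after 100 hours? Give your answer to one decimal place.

29.8 μg

libuazole: 454 × (1/2)^(100/23.4) = 454 × (1/2)^4.2735 ≈ 23.475 μg.
rarimycin: 394 × (1/2)^(100/16.8) = 394 × (1/2)^5.9524 ≈ 6.3628 μg.
Total = 23.475 + 6.3628 ≈ 29.838 μg.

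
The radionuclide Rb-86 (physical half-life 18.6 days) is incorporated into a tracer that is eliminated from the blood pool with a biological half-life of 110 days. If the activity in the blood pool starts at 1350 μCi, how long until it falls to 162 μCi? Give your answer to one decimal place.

48.7 days

1/t_eff = 1/t_phys + 1/t_biol = 1/18.6 + 1/110 = 0.062854 per day.
t_eff = 18.6 × 110 / (18.6 + 110) ≈ 15.91 days.
n = log₂(1350/162) ≈ 3.0589; t = 3.0589 × 15.91 ≈ 48.666 days.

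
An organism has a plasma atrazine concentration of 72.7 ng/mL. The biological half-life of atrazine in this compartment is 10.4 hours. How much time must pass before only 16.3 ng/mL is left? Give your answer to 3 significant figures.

22.4 hours

Fraction remaining = 16.3/72.7 ≈ 0.22421.
n = log₂(72.7/16.3) = ln(4.4601)/ln 2 ≈ 2.1571 half-lives.
t = n × t½ = 2.1571 × 10.4 ≈ 22.434 hours.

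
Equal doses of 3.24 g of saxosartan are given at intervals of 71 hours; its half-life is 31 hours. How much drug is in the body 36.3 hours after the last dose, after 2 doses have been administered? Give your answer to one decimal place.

1.7 g

The 2 doses were given 107.3, 36.3 hours ago.
Total = 3.24·(1/2)^(107.3/31) + 3.24·(1/2)^(36.3/31)
      = 0.29417 + 1.439 ≈ 1.7331 g.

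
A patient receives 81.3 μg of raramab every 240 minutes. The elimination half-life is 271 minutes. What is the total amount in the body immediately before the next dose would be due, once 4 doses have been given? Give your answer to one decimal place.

87.7 μg

The 4 doses were given 960, 720, 480, 240 minutes ago.
Total = 81.3·(1/2)^(960/271) + 81.3·(1/2)^(720/271) + 81.3·(1/2)^(480/271) + 81.3·(1/2)^(240/271)
      = 6.9777 + 12.892 + 23.818 + 44.004 ≈ 87.691 μg.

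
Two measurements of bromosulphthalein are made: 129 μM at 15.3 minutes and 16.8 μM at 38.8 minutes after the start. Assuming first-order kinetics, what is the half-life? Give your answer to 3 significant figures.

Over Δt = 38.8 − 15.3 = 23.5 minutes, the level fell by a factor of 129/16.8 ≈ 7.6786.
n = log₂(7.6786) ≈ 2.9408 half-lives, so t½ = 23.5/2.9408 ≈ 7.9909 minutes.

7.99 minutes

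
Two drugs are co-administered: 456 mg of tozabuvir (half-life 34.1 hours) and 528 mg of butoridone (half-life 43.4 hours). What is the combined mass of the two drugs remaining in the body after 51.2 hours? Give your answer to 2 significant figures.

390 mg

tozabuvir: 456 × (1/2)^(51.2/34.1) = 456 × (1/2)^1.5015 ≈ 161.06 mg.
butoridone: 528 × (1/2)^(51.2/43.4) = 528 × (1/2)^1.1797 ≈ 233.08 mg.
Total = 161.06 + 233.08 ≈ 394.13 mg.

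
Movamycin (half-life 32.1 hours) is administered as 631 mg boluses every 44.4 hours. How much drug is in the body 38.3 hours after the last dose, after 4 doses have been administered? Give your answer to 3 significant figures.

438 mg

The 4 doses were given 171.5, 127.1, 82.7, 38.3 hours ago.
Total = 631·(1/2)^(171.5/32.1) + 631·(1/2)^(127.1/32.1) + 631·(1/2)^(82.7/32.1) + 631·(1/2)^(38.3/32.1)
      = 15.55 + 40.56 + 105.8 + 275.97 ≈ 437.87 mg.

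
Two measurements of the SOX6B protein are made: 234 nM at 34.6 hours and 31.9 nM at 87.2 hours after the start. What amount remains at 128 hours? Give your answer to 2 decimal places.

Over Δt = 87.2 − 34.6 = 52.6 hours, the level fell by a factor of 234/31.9 ≈ 7.3354.
n = log₂(7.3354) ≈ 2.8749 half-lives, so t½ = 52.6/2.8749 ≈ 18.296 hours.
From t = 87.2 to t = 128: 31.9 × (1/2)^((128−87.2)/18.296) ≈ 6.8 nM.

6.80 nM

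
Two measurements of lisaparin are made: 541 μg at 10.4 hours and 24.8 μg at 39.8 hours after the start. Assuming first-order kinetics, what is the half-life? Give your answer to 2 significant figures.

Over Δt = 39.8 − 10.4 = 29.4 hours, the level fell by a factor of 541/24.8 ≈ 21.815.
n = log₂(21.815) ≈ 4.4472 half-lives, so t½ = 29.4/4.4472 ≈ 6.6109 hours.

6.6 hours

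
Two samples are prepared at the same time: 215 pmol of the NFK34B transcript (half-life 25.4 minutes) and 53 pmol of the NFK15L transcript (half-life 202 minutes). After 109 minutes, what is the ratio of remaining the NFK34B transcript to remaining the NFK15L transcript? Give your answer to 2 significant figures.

0.30

NFK34B transcript: 215 × (1/2)^(109/25.4) = 215 × (1/2)^4.2913 ≈ 10.98 pmol.
NFK15L transcript: 53 × (1/2)^(109/202) = 53 × (1/2)^0.5396 ≈ 36.462 pmol.
Ratio ≈ 10.98 / 36.462 ≈ 0.30115.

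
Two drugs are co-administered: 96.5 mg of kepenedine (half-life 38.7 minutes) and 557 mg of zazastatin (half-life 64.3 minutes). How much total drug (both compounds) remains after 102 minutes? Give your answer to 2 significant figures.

200 mg

kepenedine: 96.5 × (1/2)^(102/38.7) = 96.5 × (1/2)^2.6357 ≈ 15.528 mg.
zazastatin: 557 × (1/2)^(102/64.3) = 557 × (1/2)^1.5863 ≈ 185.49 mg.
Total = 15.528 + 185.49 ≈ 201.02 mg.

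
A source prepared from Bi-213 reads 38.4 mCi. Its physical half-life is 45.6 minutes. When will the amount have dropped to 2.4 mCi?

2.4/38.4 = 1/16, so 4 half-lives have elapsed.
t = 4 × 45.6 = 182.4 minutes.

182.4 minutes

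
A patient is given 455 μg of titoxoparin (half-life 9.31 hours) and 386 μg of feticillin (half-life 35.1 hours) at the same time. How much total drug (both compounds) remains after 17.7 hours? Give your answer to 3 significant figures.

titoxoparin: 455 × (1/2)^(17.7/9.31) = 455 × (1/2)^1.9012 ≈ 121.81 μg.
feticillin: 386 × (1/2)^(17.7/35.1) = 386 × (1/2)^0.50427 ≈ 272.14 μg.
Total = 121.81 + 272.14 ≈ 393.95 μg.

394 μg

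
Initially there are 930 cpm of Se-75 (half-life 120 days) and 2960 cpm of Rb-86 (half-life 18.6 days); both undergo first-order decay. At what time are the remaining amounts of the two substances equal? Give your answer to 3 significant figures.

36.8 days

Set 930·(1/2)^(t/120) = 2960·(1/2)^(t/18.6).
Taking log₂: log₂(930/2960) = t·(1/120 − 1/18.6).
log₂(0.31419) = -1.6703; 1/120 − 1/18.6 = -0.04543.
t = -1.6703 / -0.04543 ≈ 36.766 days.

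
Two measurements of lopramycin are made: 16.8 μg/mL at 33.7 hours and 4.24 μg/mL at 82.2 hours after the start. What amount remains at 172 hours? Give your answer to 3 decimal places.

Over Δt = 82.2 − 33.7 = 48.5 hours, the level fell by a factor of 16.8/4.24 ≈ 3.9623.
n = log₂(3.9623) ≈ 1.9863 half-lives, so t½ = 48.5/1.9863 ≈ 24.417 hours.
From t = 82.2 to t = 172: 4.24 × (1/2)^((172−82.2)/24.417) ≈ 0.33132 μg/mL.

0.331 μg/mL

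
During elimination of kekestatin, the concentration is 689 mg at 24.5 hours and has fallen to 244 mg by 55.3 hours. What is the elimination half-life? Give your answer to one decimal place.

20.6 hours

Over Δt = 55.3 − 24.5 = 30.8 hours, the level fell by a factor of 689/244 ≈ 2.8238.
n = log₂(2.8238) ≈ 1.4976 half-lives, so t½ = 30.8/1.4976 ≈ 20.566 hours.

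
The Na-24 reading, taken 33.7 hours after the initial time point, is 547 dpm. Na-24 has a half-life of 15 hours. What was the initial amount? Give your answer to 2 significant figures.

Number of half-lives elapsed: n = 33.7/15 ≈ 2.2467.
A₀ = A × 2^n = 547 × 2^2.2467 = 547 × 4.7459 ≈ 2596 dpm.

2600 dpm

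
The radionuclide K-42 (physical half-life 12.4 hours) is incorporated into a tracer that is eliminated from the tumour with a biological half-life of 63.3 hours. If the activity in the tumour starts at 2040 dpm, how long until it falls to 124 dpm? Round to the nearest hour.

42 hours

1/t_eff = 1/t_phys + 1/t_biol = 1/12.4 + 1/63.3 = 0.096443 per hour.
t_eff = 12.4 × 63.3 / (12.4 + 63.3) ≈ 10.369 hours.
n = log₂(2040/124) ≈ 4.0402; t = 4.0402 × 10.369 ≈ 41.892 hours.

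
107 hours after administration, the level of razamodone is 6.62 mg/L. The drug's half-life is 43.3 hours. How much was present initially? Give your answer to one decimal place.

36.7 mg/L

Number of half-lives elapsed: n = 107/43.3 ≈ 2.4711.
A₀ = A × 2^n = 6.62 × 2^2.4711 = 6.62 × 5.5448 ≈ 36.706 mg/L.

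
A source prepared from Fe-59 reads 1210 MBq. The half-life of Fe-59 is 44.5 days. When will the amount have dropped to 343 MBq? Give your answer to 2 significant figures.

81 days

Fraction remaining = 343/1210 ≈ 0.28347.
n = log₂(1210/343) = ln(3.5277)/ln 2 ≈ 1.8187 half-lives.
t = n × t½ = 1.8187 × 44.5 ≈ 80.933 days.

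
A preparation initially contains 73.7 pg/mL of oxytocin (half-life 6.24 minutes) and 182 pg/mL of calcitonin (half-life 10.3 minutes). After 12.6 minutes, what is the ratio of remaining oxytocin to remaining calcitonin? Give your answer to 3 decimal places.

0.233

oxytocin: 73.7 × (1/2)^(12.6/6.24) = 73.7 × (1/2)^2.0192 ≈ 18.181 pg/mL.
calcitonin: 182 × (1/2)^(12.6/10.3) = 182 × (1/2)^1.2233 ≈ 77.951 pg/mL.
Ratio ≈ 18.181 / 77.951 ≈ 0.23324.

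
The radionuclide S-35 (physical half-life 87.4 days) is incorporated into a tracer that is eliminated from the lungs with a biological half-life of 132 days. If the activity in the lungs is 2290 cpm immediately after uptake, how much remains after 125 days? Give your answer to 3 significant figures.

1/t_eff = 1/t_phys + 1/t_biol = 1/87.4 + 1/132 = 0.019017 per day.
t_eff = 87.4 × 132 / (87.4 + 132) ≈ 52.583 days.
Remaining = 2290 × (1/2)^(125/52.583) = 2290 × (1/2)^2.3772 ≈ 440.79 cpm.

441 cpm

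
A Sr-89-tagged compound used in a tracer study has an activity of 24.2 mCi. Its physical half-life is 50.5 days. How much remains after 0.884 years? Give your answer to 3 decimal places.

Convert the elapsed time: 0.884 years = 322.66 days.
Number of half-lives: n = 322.66/50.5 ≈ 6.3893.
Remaining = 24.2 × (1/2)^6.3893 = 24.2 × 0.01193 ≈ 0.2887 mCi.

0.289 mCi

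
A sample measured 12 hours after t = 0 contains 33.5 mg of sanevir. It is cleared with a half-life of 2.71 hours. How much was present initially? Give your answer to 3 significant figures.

721 mg

Number of half-lives elapsed: n = 12/2.71 ≈ 4.428.
A₀ = A × 2^n = 33.5 × 2^4.428 = 33.5 × 21.527 ≈ 721.14 mg.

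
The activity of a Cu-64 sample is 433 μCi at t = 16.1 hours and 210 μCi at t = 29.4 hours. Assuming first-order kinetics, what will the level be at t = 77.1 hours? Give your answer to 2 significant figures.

16 μCi

Over Δt = 29.4 − 16.1 = 13.3 hours, the level fell by a factor of 433/210 ≈ 2.0619.
n = log₂(2.0619) ≈ 1.044 half-lives, so t½ = 13.3/1.044 ≈ 12.74 hours.
From t = 29.4 to t = 77.1: 210 × (1/2)^((77.1−29.4)/12.74) ≈ 15.671 μCi.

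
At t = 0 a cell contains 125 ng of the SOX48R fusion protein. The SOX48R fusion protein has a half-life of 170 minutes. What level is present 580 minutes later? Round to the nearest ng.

Number of half-lives: n = 580/170 ≈ 3.4118.
Remaining = 125 × (1/2)^3.4118 = 125 × 0.093963 ≈ 11.745 ng.

12 ng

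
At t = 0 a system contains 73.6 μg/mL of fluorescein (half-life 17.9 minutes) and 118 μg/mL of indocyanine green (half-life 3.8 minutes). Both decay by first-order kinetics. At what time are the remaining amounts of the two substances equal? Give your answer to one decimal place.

3.3 minutes

Set 73.6·(1/2)^(t/17.9) = 118·(1/2)^(t/3.8).
Taking log₂: log₂(73.6/118) = t·(1/17.9 − 1/3.8).
log₂(0.62373) = -0.68101; 1/17.9 − 1/3.8 = -0.20729.
t = -0.68101 / -0.20729 ≈ 3.2853 minutes.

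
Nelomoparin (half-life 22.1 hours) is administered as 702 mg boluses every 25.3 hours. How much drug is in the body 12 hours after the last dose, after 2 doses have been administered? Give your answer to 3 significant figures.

700 mg

The 2 doses were given 37.3, 12 hours ago.
Total = 702·(1/2)^(37.3/22.1) + 702·(1/2)^(12/22.1)
      = 217.9 + 481.82 ≈ 699.72 mg.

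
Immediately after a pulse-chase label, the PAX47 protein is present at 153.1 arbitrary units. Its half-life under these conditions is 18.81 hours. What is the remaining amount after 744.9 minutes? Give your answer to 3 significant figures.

96.9 arbitrary units

Convert the elapsed time: 744.9 minutes = 12.415 hours.
Number of half-lives: n = 12.415/18.81 ≈ 0.66002.
Remaining = 153.1 × (1/2)^0.66002 = 153.1 × 0.63287 ≈ 96.892 arbitrary units.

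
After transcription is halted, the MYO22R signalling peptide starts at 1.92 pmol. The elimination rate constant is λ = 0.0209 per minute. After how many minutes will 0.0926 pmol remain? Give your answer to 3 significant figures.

145 minutes

t½ = ln 2 / λ = 0.69315 / 0.0209 ≈ 33.165 minutes.
Fraction remaining = 0.0926/1.92 ≈ 0.048229.
n = log₂(1.92/0.0926) = ln(20.734)/ln 2 ≈ 4.374 half-lives.
t = n × t½ = 4.374 × 33.165 ≈ 145.06 minutes.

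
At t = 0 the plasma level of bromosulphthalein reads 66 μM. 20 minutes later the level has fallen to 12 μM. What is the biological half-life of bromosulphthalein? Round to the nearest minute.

A/A₀ = 12/66 ≈ 0.18182.
n = log₂(5.5) ≈ 2.4594 half-lives elapsed in 20 minutes.
t½ = 20/2.4594 ≈ 8.132 minutes.

8 minutes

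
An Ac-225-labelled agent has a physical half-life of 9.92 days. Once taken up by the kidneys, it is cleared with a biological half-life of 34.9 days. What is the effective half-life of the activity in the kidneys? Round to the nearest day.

8 days

1/t_eff = 1/t_phys + 1/t_biol = 1/9.92 + 1/34.9 = 0.12946 per day.
t_eff = 9.92 × 34.9 / (9.92 + 34.9) ≈ 7.7244 days.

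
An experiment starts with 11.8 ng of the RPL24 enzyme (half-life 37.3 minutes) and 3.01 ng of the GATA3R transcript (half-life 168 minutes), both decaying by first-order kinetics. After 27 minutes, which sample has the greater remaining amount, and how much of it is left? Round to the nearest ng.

RPL24 enzyme, 7 ng

RPL24 enzyme: 11.8 × (1/2)^0.72386 ≈ 7.1446 ng.
GATA3R transcript: 3.01 × (1/2)^0.16071 ≈ 2.6927 ng.
RPL24 enzyme has more remaining, at ≈ 7.1446 ng.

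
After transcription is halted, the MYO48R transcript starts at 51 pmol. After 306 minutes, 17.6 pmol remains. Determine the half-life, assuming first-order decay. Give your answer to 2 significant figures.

200 minutes

A/A₀ = 17.6/51 ≈ 0.3451.
n = log₂(2.8977) ≈ 1.5349 half-lives elapsed in 306 minutes.
t½ = 306/1.5349 ≈ 199.36 minutes.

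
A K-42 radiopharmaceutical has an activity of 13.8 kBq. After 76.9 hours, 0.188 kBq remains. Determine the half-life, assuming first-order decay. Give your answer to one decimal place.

12.4 hours

A/A₀ = 0.188/13.8 ≈ 0.013623.
n = log₂(73.404) ≈ 6.1978 half-lives elapsed in 76.9 hours.
t½ = 76.9/6.1978 ≈ 12.408 hours.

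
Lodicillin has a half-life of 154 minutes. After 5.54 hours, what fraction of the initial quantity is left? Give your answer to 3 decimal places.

0.224

5.54 hours = 332.4 minutes.
n = 332.4/154 ≈ 2.1584 half-lives.
Fraction remaining = (1/2)^2.1584 ≈ 0.224.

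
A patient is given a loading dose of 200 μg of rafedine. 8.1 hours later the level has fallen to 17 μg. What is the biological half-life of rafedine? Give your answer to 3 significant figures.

A/A₀ = 17/200 ≈ 0.085.
n = log₂(11.765) ≈ 3.5564 half-lives elapsed in 8.1 hours.
t½ = 8.1/3.5564 ≈ 2.2776 hours.

2.28 hours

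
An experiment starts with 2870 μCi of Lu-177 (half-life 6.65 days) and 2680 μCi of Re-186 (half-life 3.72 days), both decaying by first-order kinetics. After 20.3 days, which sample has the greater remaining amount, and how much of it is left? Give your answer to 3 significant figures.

Lu-177: 2870 × (1/2)^3.0526 ≈ 345.9 μCi.
Re-186: 2680 × (1/2)^5.457 ≈ 61.012 μCi.
Lu-177 has more remaining, at ≈ 345.9 μCi.

Lu-177, 346 μCi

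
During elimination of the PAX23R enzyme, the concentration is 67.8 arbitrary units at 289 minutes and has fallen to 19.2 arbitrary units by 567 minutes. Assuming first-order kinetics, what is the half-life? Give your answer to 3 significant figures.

Over Δt = 567 − 289 = 278 minutes, the level fell by a factor of 67.8/19.2 ≈ 3.5312.
n = log₂(3.5312) ≈ 1.8202 half-lives, so t½ = 278/1.8202 ≈ 152.73 minutes.

153 minutes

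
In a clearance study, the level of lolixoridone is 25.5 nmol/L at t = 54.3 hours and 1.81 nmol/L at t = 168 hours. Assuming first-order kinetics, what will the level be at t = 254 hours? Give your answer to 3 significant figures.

0.245 nmol/L

Over Δt = 168 − 54.3 = 113.7 hours, the level fell by a factor of 25.5/1.81 ≈ 14.088.
n = log₂(14.088) ≈ 3.8164 half-lives, so t½ = 113.7/3.8164 ≈ 29.792 hours.
From t = 168 to t = 254: 1.81 × (1/2)^((254−168)/29.792) ≈ 0.24474 nmol/L.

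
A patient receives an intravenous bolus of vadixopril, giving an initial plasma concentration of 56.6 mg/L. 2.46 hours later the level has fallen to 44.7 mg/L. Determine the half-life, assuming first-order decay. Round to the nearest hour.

7 hours

A/A₀ = 44.7/56.6 ≈ 0.78975.
n = log₂(1.2662) ≈ 0.34053 half-lives elapsed in 2.46 hours.
t½ = 2.46/0.34053 ≈ 7.2241 hours.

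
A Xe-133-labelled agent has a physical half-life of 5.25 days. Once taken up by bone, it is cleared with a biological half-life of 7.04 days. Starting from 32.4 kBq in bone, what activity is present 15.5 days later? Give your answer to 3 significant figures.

1/t_eff = 1/t_phys + 1/t_biol = 1/5.25 + 1/7.04 = 0.33252 per day.
t_eff = 5.25 × 7.04 / (5.25 + 7.04) ≈ 3.0073 days.
Remaining = 32.4 × (1/2)^(15.5/3.0073) = 32.4 × (1/2)^5.1541 ≈ 0.90994 kBq.

0.910 kBq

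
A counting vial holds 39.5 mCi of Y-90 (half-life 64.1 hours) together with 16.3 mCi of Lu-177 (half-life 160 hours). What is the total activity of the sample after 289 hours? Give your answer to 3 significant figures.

6.40 mCi

Y-90: 39.5 × (1/2)^(289/64.1) = 39.5 × (1/2)^4.5086 ≈ 1.7353 mCi.
Lu-177: 16.3 × (1/2)^(289/160) = 16.3 × (1/2)^1.8062 ≈ 4.6607 mCi.
Total = 1.7353 + 4.6607 ≈ 6.396 mCi.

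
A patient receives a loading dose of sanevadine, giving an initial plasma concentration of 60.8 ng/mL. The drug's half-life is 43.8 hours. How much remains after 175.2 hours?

3.8 ng/mL

Elapsed time is 4 half-lives (175.2/43.8).
Each half-life halves the amount: 60.8 × (1/2)^4 = 60.8/16 = 3.8 ng/mL.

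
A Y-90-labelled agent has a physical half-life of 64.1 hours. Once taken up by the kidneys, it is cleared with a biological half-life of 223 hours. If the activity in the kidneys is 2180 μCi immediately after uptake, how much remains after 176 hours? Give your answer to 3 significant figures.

1/t_eff = 1/t_phys + 1/t_biol = 1/64.1 + 1/223 = 0.020085 per hour.
t_eff = 64.1 × 223 / (64.1 + 223) ≈ 49.789 hours.
Remaining = 2180 × (1/2)^(176/49.789) = 2180 × (1/2)^3.5349 ≈ 188.08 μCi.

188 μCi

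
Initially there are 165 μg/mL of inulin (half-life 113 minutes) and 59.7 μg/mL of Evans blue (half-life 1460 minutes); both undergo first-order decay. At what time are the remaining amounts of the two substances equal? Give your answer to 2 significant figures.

180 minutes

Set 165·(1/2)^(t/113) = 59.7·(1/2)^(t/1460).
Taking log₂: log₂(165/59.7) = t·(1/113 − 1/1460).
log₂(2.7638) = 1.4667; 1/113 − 1/1460 = 0.0081646.
t = 1.4667 / 0.0081646 ≈ 179.64 minutes.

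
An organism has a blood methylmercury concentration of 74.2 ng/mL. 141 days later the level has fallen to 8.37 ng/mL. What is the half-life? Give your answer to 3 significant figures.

A/A₀ = 8.37/74.2 ≈ 0.1128.
n = log₂(8.865) ≈ 3.1481 half-lives elapsed in 141 days.
t½ = 141/3.1481 ≈ 44.789 days.

44.8 days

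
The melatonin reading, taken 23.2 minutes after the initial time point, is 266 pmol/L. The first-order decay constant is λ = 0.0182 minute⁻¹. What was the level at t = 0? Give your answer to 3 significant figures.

406 pmol/L

t½ = ln 2 / λ = 0.69315 / 0.0182 ≈ 38.085 minutes.
Number of half-lives elapsed: n = 23.2/38.085 ≈ 0.60916.
A₀ = A × 2^n = 266 × 2^0.60916 = 266 × 1.5254 ≈ 405.75 pmol/L.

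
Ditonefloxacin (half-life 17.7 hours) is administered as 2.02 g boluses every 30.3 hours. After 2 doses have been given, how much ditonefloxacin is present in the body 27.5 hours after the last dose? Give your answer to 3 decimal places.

0.898 g

The 2 doses were given 57.8, 27.5 hours ago.
Total = 2.02·(1/2)^(57.8/17.7) + 2.02·(1/2)^(27.5/17.7)
      = 0.21005 + 0.6881 ≈ 0.89815 g.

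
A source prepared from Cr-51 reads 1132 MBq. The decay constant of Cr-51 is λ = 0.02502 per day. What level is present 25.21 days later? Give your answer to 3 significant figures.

t½ = ln 2 / λ = 0.69315 / 0.02502 ≈ 27.704 days.
Number of half-lives: n = 25.21/27.704 ≈ 0.90999.
Remaining = 1132 × (1/2)^0.90999 = 1132 × 0.53219 ≈ 602.44 MBq.

602 MBq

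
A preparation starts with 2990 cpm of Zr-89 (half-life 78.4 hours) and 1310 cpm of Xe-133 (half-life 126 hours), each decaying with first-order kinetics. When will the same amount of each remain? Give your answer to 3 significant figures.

247 hours

Set 2990·(1/2)^(t/78.4) = 1310·(1/2)^(t/126).
Taking log₂: log₂(2990/1310) = t·(1/78.4 − 1/126).
log₂(2.2824) = 1.1906; 1/78.4 − 1/126 = 0.0048186.
t = 1.1906 / 0.0048186 ≈ 247.08 hours.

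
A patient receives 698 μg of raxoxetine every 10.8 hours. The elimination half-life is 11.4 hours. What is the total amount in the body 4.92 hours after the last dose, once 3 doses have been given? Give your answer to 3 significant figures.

925 μg

The 3 doses were given 26.52, 15.72, 4.92 hours ago.
Total = 698·(1/2)^(26.52/11.4) + 698·(1/2)^(15.72/11.4) + 698·(1/2)^(4.92/11.4)
      = 139.18 + 268.38 + 517.53 ≈ 925.09 μg.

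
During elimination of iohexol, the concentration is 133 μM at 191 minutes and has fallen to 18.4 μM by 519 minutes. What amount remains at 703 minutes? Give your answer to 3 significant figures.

Over Δt = 519 − 191 = 328 minutes, the level fell by a factor of 133/18.4 ≈ 7.2283.
n = log₂(7.2283) ≈ 2.8536 half-lives, so t½ = 328/2.8536 ≈ 114.94 minutes.
From t = 519 to t = 703: 18.4 × (1/2)^((703−519)/114.94) ≈ 6.0663 μM.

6.07 μM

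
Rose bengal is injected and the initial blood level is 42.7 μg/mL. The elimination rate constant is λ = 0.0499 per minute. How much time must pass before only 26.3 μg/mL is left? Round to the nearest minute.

t½ = ln 2 / λ = 0.69315 / 0.0499 ≈ 13.891 minutes.
Fraction remaining = 26.3/42.7 ≈ 0.61593.
n = log₂(42.7/26.3) = ln(1.6236)/ln 2 ≈ 0.69917 half-lives.
t = n × t½ = 0.69917 × 13.891 ≈ 9.712 minutes.

10 minutes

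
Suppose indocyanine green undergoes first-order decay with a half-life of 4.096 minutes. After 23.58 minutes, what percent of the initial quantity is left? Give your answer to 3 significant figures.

1.85%

n = 23.58/4.096 ≈ 5.7568 half-lives.
Fraction remaining = (1/2)^5.7568 ≈ 0.018494, i.e. 1.8494%.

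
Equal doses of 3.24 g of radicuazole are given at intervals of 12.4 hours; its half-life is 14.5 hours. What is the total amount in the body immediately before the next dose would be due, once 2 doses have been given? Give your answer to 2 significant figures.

The 2 doses were given 24.8, 12.4 hours ago.
Total = 3.24·(1/2)^(24.8/14.5) + 3.24·(1/2)^(12.4/14.5)
      = 0.9901 + 1.7911 ≈ 2.7812 g.

2.8 g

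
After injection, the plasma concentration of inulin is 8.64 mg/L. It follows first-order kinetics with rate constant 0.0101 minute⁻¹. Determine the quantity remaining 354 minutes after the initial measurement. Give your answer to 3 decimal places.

0.242 mg/L

t½ = ln 2 / k = 0.69315 / 0.0101 ≈ 68.628 minutes.
Number of half-lives: n = 354/68.628 ≈ 5.1582.
Remaining = 8.64 × (1/2)^5.1582 = 8.64 × 0.028004 ≈ 0.24196 mg/L.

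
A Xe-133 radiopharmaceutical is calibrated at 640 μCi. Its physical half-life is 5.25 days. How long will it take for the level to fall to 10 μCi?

31.5 days

10/640 = 1/64, so 6 half-lives have elapsed.
t = 6 × 5.25 = 31.5 days.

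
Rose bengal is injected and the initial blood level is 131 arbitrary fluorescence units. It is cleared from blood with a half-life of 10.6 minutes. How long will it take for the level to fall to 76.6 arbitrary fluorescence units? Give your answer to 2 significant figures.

8.2 minutes

Fraction remaining = 76.6/131 ≈ 0.58473.
n = log₂(131/76.6) = ln(1.7102)/ln 2 ≈ 0.77415 half-lives.
t = n × t½ = 0.77415 × 10.6 ≈ 8.206 minutes.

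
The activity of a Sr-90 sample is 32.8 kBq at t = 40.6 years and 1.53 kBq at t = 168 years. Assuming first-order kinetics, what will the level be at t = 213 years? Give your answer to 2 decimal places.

0.52 kBq

Over Δt = 168 − 40.6 = 127.4 years, the level fell by a factor of 32.8/1.53 ≈ 21.438.
n = log₂(21.438) ≈ 4.4221 half-lives, so t½ = 127.4/4.4221 ≈ 28.81 years.
From t = 168 to t = 213: 1.53 × (1/2)^((213−168)/28.81) ≈ 0.5182 kBq.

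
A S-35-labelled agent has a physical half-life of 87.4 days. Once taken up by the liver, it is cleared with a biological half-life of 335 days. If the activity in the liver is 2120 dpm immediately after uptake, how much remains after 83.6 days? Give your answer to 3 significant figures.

919 dpm

1/t_eff = 1/t_phys + 1/t_biol = 1/87.4 + 1/335 = 0.014427 per day.
t_eff = 87.4 × 335 / (87.4 + 335) ≈ 69.316 days.
Remaining = 2120 × (1/2)^(83.6/69.316) = 2120 × (1/2)^1.2061 ≈ 918.91 dpm.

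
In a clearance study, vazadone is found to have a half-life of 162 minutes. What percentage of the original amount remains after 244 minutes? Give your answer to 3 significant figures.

n = 244/162 ≈ 1.5062 half-lives.
Fraction remaining = (1/2)^1.5062 ≈ 0.35204, i.e. 35.204%.

35.2%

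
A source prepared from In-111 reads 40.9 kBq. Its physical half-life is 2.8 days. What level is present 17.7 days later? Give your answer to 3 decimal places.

Number of half-lives: n = 17.7/2.8 ≈ 6.3214.
Remaining = 40.9 × (1/2)^6.3214 = 40.9 × 0.012504 ≈ 0.51143 kBq.

0.511 kBq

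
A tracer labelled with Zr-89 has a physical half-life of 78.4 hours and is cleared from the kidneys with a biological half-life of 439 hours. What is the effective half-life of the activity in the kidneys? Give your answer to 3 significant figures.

1/t_eff = 1/t_phys + 1/t_biol = 1/78.4 + 1/439 = 0.015033 per hour.
t_eff = 78.4 × 439 / (78.4 + 439) ≈ 66.52 hours.

66.5 hours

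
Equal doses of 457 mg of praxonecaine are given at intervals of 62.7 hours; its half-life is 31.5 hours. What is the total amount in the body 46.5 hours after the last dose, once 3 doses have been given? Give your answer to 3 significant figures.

The 3 doses were given 171.9, 109.2, 46.5 hours ago.
Total = 457·(1/2)^(171.9/31.5) + 457·(1/2)^(109.2/31.5) + 457·(1/2)^(46.5/31.5)
      = 10.403 + 41.338 + 164.26 ≈ 216 mg.

216 mg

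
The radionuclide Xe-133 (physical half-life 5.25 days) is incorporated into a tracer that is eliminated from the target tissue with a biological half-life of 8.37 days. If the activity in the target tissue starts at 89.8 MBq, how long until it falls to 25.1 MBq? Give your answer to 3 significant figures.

5.93 days

1/t_eff = 1/t_phys + 1/t_biol = 1/5.25 + 1/8.37 = 0.30995 per day.
t_eff = 5.25 × 8.37 / (5.25 + 8.37) ≈ 3.2263 days.
n = log₂(89.8/25.1) ≈ 1.839; t = 1.839 × 3.2263 ≈ 5.9333 days.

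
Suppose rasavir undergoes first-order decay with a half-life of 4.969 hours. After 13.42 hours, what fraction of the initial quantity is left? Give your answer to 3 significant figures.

n = 13.42/4.969 ≈ 2.7007 half-lives.
Fraction remaining = (1/2)^2.7007 ≈ 0.15381.

0.154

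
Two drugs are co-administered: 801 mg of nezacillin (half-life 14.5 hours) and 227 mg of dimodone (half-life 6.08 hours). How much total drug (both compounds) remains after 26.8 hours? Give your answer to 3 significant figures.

nezacillin: 801 × (1/2)^(26.8/14.5) = 801 × (1/2)^1.8483 ≈ 222.46 mg.
dimodone: 227 × (1/2)^(26.8/6.08) = 227 × (1/2)^4.4079 ≈ 10.693 mg.
Total = 222.46 + 10.693 ≈ 233.15 mg.

233 mg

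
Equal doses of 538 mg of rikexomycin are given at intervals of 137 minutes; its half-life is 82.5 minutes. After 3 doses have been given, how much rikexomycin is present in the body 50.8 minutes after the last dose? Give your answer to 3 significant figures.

497 mg

The 3 doses were given 324.8, 187.8, 50.8 minutes ago.
Total = 538·(1/2)^(324.8/82.5) + 538·(1/2)^(187.8/82.5) + 538·(1/2)^(50.8/82.5)
      = 35.127 + 111.05 + 351.09 ≈ 497.27 mg.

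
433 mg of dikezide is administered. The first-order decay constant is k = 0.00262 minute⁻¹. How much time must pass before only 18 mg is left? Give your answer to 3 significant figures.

1210 minutes

t½ = ln 2 / k = 0.69315 / 0.00262 ≈ 264.56 minutes.
Fraction remaining = 18/433 ≈ 0.04157.
n = log₂(433/18) = ln(24.056)/ln 2 ≈ 4.5883 half-lives.
t = n × t½ = 4.5883 × 264.56 ≈ 1213.9 minutes.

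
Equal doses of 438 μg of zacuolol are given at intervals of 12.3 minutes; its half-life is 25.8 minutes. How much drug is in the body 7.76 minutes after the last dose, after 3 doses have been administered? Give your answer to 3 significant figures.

795 μg

The 3 doses were given 32.36, 20.06, 7.76 minutes ago.
Total = 438·(1/2)^(32.36/25.8) + 438·(1/2)^(20.06/25.8) + 438·(1/2)^(7.76/25.8)
      = 183.61 + 255.52 + 355.58 ≈ 794.7 μg.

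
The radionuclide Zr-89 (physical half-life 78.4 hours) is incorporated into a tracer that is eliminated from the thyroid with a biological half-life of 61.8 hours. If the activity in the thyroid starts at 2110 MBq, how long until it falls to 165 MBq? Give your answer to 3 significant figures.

1/t_eff = 1/t_phys + 1/t_biol = 1/78.4 + 1/61.8 = 0.028936 per hour.
t_eff = 78.4 × 61.8 / (78.4 + 61.8) ≈ 34.559 hours.
n = log₂(2110/165) ≈ 3.6767; t = 3.6767 × 34.559 ≈ 127.06 hours.

127 hours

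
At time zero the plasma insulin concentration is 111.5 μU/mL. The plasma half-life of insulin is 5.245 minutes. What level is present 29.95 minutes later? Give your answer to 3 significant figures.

Number of half-lives: n = 29.95/5.245 ≈ 5.7102.
Remaining = 111.5 × (1/2)^5.7102 = 111.5 × 0.019101 ≈ 2.1298 μU/mL.

2.13 μU/mL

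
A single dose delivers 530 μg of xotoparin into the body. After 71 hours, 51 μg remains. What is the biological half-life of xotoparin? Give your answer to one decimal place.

21.0 hours

A/A₀ = 51/530 ≈ 0.096226.
n = log₂(10.392) ≈ 3.3774 half-lives elapsed in 71 hours.
t½ = 71/3.3774 ≈ 21.022 hours.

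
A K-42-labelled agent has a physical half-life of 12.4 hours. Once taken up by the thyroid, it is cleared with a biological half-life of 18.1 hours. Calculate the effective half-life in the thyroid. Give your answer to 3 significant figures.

1/t_eff = 1/t_phys + 1/t_biol = 1/12.4 + 1/18.1 = 0.13589 per hour.
t_eff = 12.4 × 18.1 / (12.4 + 18.1) ≈ 7.3587 hours.

7.36 hours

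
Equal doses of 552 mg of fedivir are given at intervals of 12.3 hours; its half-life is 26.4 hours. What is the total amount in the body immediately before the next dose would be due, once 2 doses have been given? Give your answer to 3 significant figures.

689 mg

The 2 doses were given 24.6, 12.3 hours ago.
Total = 552·(1/2)^(24.6/26.4) + 552·(1/2)^(12.3/26.4)
      = 289.36 + 399.66 ≈ 689.01 mg.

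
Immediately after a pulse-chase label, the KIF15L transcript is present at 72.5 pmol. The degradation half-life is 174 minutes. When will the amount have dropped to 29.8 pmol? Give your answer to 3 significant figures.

Fraction remaining = 29.8/72.5 ≈ 0.41103.
n = log₂(72.5/29.8) = ln(2.4329)/ln 2 ≈ 1.2827 half-lives.
t = n × t½ = 1.2827 × 174 ≈ 223.18 minutes.

223 minutes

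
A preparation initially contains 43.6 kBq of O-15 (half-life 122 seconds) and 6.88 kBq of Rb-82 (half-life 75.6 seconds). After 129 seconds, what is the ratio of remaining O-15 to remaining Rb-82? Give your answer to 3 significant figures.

O-15: 43.6 × (1/2)^(129/122) = 43.6 × (1/2)^1.0574 ≈ 20.95 kBq.
Rb-82: 6.88 × (1/2)^(129/75.6) = 6.88 × (1/2)^1.7063 ≈ 2.1083 kBq.
Ratio ≈ 20.95 / 2.1083 ≈ 9.9371.

9.94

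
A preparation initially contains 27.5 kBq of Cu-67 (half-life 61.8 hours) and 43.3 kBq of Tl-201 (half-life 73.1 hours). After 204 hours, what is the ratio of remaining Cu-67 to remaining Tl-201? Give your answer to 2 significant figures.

Cu-67: 27.5 × (1/2)^(204/61.8) = 27.5 × (1/2)^3.301 ≈ 2.7902 kBq.
Tl-201: 43.3 × (1/2)^(204/73.1) = 43.3 × (1/2)^2.7907 ≈ 6.2575 kBq.
Ratio ≈ 2.7902 / 6.2575 ≈ 0.4459.

0.45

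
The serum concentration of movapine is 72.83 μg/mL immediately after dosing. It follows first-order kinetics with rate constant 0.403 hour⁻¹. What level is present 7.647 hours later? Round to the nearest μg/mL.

3 μg/mL

t½ = ln 2 / λ = 0.69315 / 0.403 ≈ 1.72 hours.
Number of half-lives: n = 7.647/1.72 ≈ 4.446.
Remaining = 72.83 × (1/2)^4.446 = 72.83 × 0.045879 ≈ 3.3414 μg/mL.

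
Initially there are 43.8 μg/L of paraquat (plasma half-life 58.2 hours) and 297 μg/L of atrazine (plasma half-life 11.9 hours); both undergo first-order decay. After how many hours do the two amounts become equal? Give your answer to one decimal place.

41.3 hours

Set 43.8·(1/2)^(t/58.2) = 297·(1/2)^(t/11.9).
Taking log₂: log₂(43.8/297) = t·(1/58.2 − 1/11.9).
log₂(0.14747) = -2.7615; 1/58.2 − 1/11.9 = -0.066851.
t = -2.7615 / -0.066851 ≈ 41.307 hours.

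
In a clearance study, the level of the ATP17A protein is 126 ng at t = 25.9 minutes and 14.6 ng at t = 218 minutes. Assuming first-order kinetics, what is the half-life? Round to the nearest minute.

62 minutes

Over Δt = 218 − 25.9 = 192.1 minutes, the level fell by a factor of 126/14.6 ≈ 8.6301.
n = log₂(8.6301) ≈ 3.1094 half-lives, so t½ = 192.1/3.1094 ≈ 61.781 minutes.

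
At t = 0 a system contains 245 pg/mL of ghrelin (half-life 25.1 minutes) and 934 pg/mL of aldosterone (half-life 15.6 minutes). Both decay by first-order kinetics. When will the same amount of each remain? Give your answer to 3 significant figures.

79.6 minutes

Set 245·(1/2)^(t/25.1) = 934·(1/2)^(t/15.6).
Taking log₂: log₂(245/934) = t·(1/25.1 − 1/15.6).
log₂(0.26231) = -1.9306; 1/25.1 − 1/15.6 = -0.024262.
t = -1.9306 / -0.024262 ≈ 79.575 minutes.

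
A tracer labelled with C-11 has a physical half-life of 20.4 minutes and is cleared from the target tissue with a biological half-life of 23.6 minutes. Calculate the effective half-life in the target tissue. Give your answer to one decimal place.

1/t_eff = 1/t_phys + 1/t_biol = 1/20.4 + 1/23.6 = 0.091392 per minute.
t_eff = 20.4 × 23.6 / (20.4 + 23.6) ≈ 10.942 minutes.

10.9 minutes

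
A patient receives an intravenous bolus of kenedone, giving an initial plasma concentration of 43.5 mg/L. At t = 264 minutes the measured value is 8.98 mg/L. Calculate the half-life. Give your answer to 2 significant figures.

120 minutes

A/A₀ = 8.98/43.5 ≈ 0.20644.
n = log₂(4.8441) ≈ 2.2762 half-lives elapsed in 264 minutes.
t½ = 264/2.2762 ≈ 115.98 minutes.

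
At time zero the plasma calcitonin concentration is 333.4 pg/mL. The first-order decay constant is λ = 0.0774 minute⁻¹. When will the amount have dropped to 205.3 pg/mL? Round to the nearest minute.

6 minutes

t½ = ln 2 / λ = 0.69315 / 0.0774 ≈ 8.9554 minutes.
Fraction remaining = 205.3/333.4 ≈ 0.61578.
n = log₂(333.4/205.3) = ln(1.624)/ln 2 ≈ 0.69952 half-lives.
t = n × t½ = 0.69952 × 8.9554 ≈ 6.2645 minutes.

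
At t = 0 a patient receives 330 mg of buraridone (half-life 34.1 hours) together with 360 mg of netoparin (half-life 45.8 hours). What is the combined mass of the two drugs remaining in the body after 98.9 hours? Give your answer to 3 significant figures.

buraridone: 330 × (1/2)^(98.9/34.1) = 330 × (1/2)^2.9003 ≈ 44.202 mg.
netoparin: 360 × (1/2)^(98.9/45.8) = 360 × (1/2)^2.1594 ≈ 80.586 mg.
Total = 44.202 + 80.586 ≈ 124.79 mg.

125 mg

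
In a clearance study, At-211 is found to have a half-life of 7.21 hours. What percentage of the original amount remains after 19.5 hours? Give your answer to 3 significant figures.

n = 19.5/7.21 ≈ 2.7046 half-lives.
Fraction remaining = (1/2)^2.7046 ≈ 0.15341, i.e. 15.341%.

15.3%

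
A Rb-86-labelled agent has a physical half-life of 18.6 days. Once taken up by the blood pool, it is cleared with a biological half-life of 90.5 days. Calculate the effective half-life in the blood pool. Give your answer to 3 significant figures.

1/t_eff = 1/t_phys + 1/t_biol = 1/18.6 + 1/90.5 = 0.064813 per day.
t_eff = 18.6 × 90.5 / (18.6 + 90.5) ≈ 15.429 days.

15.4 days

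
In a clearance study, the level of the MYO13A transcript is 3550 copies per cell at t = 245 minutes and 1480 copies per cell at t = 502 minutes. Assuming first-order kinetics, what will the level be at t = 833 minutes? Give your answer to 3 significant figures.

480 copies per cell

Over Δt = 502 − 245 = 257 minutes, the level fell by a factor of 3550/1480 ≈ 2.3986.
n = log₂(2.3986) ≈ 1.2622 half-lives, so t½ = 257/1.2622 ≈ 203.61 minutes.
From t = 502 to t = 833: 1480 × (1/2)^((833−502)/203.61) ≈ 479.61 copies per cell.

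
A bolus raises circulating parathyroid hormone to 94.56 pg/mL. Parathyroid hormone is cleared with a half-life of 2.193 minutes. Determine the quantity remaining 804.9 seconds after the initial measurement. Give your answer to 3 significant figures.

1.36 pg/mL

Convert the elapsed time: 804.9 seconds = 13.415 minutes.
Number of half-lives: n = 13.415/2.193 ≈ 6.1172.
Remaining = 94.56 × (1/2)^6.1172 = 94.56 × 0.014406 ≈ 1.3622 pg/mL.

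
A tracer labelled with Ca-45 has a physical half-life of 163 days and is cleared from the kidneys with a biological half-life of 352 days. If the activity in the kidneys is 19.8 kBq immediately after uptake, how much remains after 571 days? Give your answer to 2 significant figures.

1/t_eff = 1/t_phys + 1/t_biol = 1/163 + 1/352 = 0.0089759 per day.
t_eff = 163 × 352 / (163 + 352) ≈ 111.41 days.
Remaining = 19.8 × (1/2)^(571/111.41) = 19.8 × (1/2)^5.1252 ≈ 0.56731 kBq.

0.57 kBq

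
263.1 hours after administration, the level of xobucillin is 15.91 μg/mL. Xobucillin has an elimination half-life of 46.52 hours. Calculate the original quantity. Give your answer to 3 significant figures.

802 μg/mL

Number of half-lives elapsed: n = 263.1/46.52 ≈ 5.6556.
A₀ = A × 2^n = 15.91 × 2^5.6556 = 15.91 × 50.41 ≈ 802.02 μg/mL.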